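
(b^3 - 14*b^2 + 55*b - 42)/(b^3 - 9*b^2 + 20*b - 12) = (b - 7)/(b - 2)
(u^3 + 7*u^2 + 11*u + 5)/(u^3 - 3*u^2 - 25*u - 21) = (u^2 + 6*u + 5)/(u^2 - 4*u - 21)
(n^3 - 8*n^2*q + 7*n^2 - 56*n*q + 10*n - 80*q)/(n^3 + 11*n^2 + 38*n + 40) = (n - 8*q)/(n + 4)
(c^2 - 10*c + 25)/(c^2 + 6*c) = (c^2 - 10*c + 25)/(c*(c + 6))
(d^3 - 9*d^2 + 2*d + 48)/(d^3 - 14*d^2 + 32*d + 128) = (d - 3)/(d - 8)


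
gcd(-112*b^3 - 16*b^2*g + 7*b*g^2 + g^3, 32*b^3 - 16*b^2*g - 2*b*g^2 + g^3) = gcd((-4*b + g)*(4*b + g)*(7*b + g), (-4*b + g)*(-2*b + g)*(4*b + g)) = 16*b^2 - g^2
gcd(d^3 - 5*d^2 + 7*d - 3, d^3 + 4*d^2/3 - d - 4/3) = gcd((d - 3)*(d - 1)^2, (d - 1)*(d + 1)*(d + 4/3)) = d - 1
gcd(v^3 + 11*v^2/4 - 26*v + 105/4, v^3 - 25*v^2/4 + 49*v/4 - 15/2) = v^2 - 17*v/4 + 15/4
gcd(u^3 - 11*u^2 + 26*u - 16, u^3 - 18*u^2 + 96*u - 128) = u^2 - 10*u + 16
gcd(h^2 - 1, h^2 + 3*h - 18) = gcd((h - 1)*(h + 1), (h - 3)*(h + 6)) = 1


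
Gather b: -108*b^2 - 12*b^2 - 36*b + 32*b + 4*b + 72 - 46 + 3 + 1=30 - 120*b^2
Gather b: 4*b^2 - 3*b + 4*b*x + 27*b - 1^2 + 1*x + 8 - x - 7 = 4*b^2 + b*(4*x + 24)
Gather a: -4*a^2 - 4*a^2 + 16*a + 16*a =-8*a^2 + 32*a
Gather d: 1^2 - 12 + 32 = 21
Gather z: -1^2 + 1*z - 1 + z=2*z - 2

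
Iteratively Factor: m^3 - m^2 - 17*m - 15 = (m + 3)*(m^2 - 4*m - 5) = (m + 1)*(m + 3)*(m - 5)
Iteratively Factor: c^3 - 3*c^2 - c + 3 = (c + 1)*(c^2 - 4*c + 3) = (c - 1)*(c + 1)*(c - 3)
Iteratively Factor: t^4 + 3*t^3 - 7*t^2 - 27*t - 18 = (t + 2)*(t^3 + t^2 - 9*t - 9) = (t - 3)*(t + 2)*(t^2 + 4*t + 3) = (t - 3)*(t + 1)*(t + 2)*(t + 3)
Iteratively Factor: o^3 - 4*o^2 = (o)*(o^2 - 4*o) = o^2*(o - 4)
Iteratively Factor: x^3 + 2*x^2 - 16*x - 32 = (x + 4)*(x^2 - 2*x - 8) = (x - 4)*(x + 4)*(x + 2)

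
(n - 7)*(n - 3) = n^2 - 10*n + 21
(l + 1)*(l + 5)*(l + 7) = l^3 + 13*l^2 + 47*l + 35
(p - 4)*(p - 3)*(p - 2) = p^3 - 9*p^2 + 26*p - 24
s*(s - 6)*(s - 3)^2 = s^4 - 12*s^3 + 45*s^2 - 54*s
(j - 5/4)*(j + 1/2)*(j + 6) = j^3 + 21*j^2/4 - 41*j/8 - 15/4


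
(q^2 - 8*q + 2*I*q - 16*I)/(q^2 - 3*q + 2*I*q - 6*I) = (q - 8)/(q - 3)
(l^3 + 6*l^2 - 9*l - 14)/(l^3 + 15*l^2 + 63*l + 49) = (l - 2)/(l + 7)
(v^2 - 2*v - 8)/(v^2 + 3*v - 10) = (v^2 - 2*v - 8)/(v^2 + 3*v - 10)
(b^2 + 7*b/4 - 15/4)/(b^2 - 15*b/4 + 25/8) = 2*(b + 3)/(2*b - 5)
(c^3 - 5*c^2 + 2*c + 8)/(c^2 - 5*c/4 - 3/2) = 4*(c^2 - 3*c - 4)/(4*c + 3)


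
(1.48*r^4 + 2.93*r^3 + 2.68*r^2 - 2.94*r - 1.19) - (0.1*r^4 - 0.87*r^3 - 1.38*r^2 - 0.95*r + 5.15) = 1.38*r^4 + 3.8*r^3 + 4.06*r^2 - 1.99*r - 6.34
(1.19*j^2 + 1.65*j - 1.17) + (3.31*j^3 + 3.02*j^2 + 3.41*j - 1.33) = 3.31*j^3 + 4.21*j^2 + 5.06*j - 2.5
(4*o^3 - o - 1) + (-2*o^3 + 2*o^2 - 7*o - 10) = 2*o^3 + 2*o^2 - 8*o - 11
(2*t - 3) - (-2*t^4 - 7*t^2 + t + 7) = 2*t^4 + 7*t^2 + t - 10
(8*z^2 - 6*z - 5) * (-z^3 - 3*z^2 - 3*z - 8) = -8*z^5 - 18*z^4 - z^3 - 31*z^2 + 63*z + 40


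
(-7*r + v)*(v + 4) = -7*r*v - 28*r + v^2 + 4*v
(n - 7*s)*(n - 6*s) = n^2 - 13*n*s + 42*s^2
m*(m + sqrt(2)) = m^2 + sqrt(2)*m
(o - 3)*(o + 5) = o^2 + 2*o - 15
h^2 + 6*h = h*(h + 6)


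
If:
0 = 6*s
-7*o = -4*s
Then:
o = 0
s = 0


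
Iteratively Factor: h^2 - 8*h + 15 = (h - 5)*(h - 3)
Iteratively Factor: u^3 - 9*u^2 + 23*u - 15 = (u - 3)*(u^2 - 6*u + 5) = (u - 3)*(u - 1)*(u - 5)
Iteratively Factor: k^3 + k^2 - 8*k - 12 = (k + 2)*(k^2 - k - 6) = (k - 3)*(k + 2)*(k + 2)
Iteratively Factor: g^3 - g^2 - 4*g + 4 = (g - 1)*(g^2 - 4) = (g - 1)*(g + 2)*(g - 2)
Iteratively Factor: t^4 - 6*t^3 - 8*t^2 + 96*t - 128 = (t + 4)*(t^3 - 10*t^2 + 32*t - 32) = (t - 4)*(t + 4)*(t^2 - 6*t + 8) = (t - 4)*(t - 2)*(t + 4)*(t - 4)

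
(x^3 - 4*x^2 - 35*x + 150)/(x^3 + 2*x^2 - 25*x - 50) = (x^2 + x - 30)/(x^2 + 7*x + 10)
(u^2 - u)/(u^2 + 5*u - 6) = u/(u + 6)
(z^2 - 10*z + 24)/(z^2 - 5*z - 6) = (z - 4)/(z + 1)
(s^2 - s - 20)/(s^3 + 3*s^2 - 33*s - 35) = (s + 4)/(s^2 + 8*s + 7)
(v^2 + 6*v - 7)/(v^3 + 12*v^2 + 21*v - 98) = (v - 1)/(v^2 + 5*v - 14)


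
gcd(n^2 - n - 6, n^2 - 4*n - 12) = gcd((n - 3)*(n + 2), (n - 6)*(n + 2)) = n + 2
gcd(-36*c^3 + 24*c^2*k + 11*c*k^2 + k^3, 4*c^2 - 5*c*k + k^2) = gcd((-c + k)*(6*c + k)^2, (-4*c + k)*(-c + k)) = c - k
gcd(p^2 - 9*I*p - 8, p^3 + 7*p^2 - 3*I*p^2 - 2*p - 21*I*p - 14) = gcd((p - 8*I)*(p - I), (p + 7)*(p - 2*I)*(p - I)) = p - I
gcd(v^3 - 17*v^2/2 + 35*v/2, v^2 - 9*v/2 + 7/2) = v - 7/2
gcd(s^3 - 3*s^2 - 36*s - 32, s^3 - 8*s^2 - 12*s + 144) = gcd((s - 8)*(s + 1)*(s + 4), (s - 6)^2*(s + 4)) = s + 4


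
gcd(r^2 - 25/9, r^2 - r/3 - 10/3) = r + 5/3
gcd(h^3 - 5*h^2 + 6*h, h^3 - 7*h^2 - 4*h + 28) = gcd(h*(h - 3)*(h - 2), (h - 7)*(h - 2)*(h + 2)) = h - 2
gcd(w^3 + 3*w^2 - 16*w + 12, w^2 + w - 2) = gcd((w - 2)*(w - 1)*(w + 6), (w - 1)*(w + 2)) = w - 1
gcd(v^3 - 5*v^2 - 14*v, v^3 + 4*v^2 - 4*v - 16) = v + 2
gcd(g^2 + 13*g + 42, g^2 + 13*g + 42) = g^2 + 13*g + 42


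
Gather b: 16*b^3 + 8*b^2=16*b^3 + 8*b^2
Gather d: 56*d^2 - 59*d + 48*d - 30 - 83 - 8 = 56*d^2 - 11*d - 121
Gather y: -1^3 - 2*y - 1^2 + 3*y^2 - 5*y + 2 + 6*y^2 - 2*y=9*y^2 - 9*y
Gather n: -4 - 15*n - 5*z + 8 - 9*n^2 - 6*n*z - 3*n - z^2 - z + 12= -9*n^2 + n*(-6*z - 18) - z^2 - 6*z + 16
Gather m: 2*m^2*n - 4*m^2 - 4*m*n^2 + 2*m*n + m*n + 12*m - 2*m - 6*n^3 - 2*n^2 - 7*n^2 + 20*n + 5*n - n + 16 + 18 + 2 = m^2*(2*n - 4) + m*(-4*n^2 + 3*n + 10) - 6*n^3 - 9*n^2 + 24*n + 36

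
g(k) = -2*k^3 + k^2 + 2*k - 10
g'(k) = -6*k^2 + 2*k + 2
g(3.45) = -73.32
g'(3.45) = -62.52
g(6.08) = -410.39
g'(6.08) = -207.64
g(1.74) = -14.03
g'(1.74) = -12.69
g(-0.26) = -10.42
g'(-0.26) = 1.07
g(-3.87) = 113.16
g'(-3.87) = -95.60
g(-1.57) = -2.94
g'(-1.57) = -15.93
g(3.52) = -77.80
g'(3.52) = -65.30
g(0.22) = -9.53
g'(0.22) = 2.15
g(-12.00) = 3566.00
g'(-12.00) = -886.00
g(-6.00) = 446.00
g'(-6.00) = -226.00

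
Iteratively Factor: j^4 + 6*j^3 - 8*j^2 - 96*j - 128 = (j - 4)*(j^3 + 10*j^2 + 32*j + 32) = (j - 4)*(j + 4)*(j^2 + 6*j + 8) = (j - 4)*(j + 4)^2*(j + 2)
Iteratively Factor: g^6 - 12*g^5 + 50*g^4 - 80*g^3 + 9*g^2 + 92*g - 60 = (g - 2)*(g^5 - 10*g^4 + 30*g^3 - 20*g^2 - 31*g + 30) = (g - 3)*(g - 2)*(g^4 - 7*g^3 + 9*g^2 + 7*g - 10) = (g - 3)*(g - 2)*(g + 1)*(g^3 - 8*g^2 + 17*g - 10) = (g - 3)*(g - 2)^2*(g + 1)*(g^2 - 6*g + 5) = (g - 3)*(g - 2)^2*(g - 1)*(g + 1)*(g - 5)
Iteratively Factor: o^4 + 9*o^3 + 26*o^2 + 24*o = (o + 4)*(o^3 + 5*o^2 + 6*o) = (o + 2)*(o + 4)*(o^2 + 3*o) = o*(o + 2)*(o + 4)*(o + 3)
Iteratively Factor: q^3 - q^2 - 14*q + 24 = (q - 2)*(q^2 + q - 12) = (q - 3)*(q - 2)*(q + 4)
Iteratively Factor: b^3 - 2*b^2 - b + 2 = (b + 1)*(b^2 - 3*b + 2) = (b - 2)*(b + 1)*(b - 1)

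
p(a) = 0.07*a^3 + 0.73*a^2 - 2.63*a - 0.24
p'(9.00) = 27.52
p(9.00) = 86.25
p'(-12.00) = 10.09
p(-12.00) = 15.48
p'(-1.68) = -4.49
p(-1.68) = 5.91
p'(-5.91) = -3.92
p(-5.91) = 26.35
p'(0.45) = -1.93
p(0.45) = -1.27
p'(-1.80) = -4.58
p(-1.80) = 6.45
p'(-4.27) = -5.04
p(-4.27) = 18.85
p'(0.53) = -1.80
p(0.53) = -1.42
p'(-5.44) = -4.36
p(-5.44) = 24.40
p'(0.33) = -2.13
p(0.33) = -1.03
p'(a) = 0.21*a^2 + 1.46*a - 2.63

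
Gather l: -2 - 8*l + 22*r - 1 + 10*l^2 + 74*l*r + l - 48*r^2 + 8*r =10*l^2 + l*(74*r - 7) - 48*r^2 + 30*r - 3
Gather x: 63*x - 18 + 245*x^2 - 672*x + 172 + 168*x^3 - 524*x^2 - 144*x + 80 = 168*x^3 - 279*x^2 - 753*x + 234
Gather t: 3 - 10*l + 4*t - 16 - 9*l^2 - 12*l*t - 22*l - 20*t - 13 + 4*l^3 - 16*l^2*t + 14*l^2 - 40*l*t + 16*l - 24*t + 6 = 4*l^3 + 5*l^2 - 16*l + t*(-16*l^2 - 52*l - 40) - 20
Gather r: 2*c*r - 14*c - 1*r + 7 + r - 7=2*c*r - 14*c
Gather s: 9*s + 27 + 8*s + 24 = 17*s + 51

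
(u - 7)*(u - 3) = u^2 - 10*u + 21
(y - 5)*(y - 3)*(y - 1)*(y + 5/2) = y^4 - 13*y^3/2 + y^2/2 + 85*y/2 - 75/2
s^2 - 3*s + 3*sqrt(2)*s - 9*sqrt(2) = (s - 3)*(s + 3*sqrt(2))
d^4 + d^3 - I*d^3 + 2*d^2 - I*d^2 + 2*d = d*(d + 1)*(d - 2*I)*(d + I)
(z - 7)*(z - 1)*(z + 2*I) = z^3 - 8*z^2 + 2*I*z^2 + 7*z - 16*I*z + 14*I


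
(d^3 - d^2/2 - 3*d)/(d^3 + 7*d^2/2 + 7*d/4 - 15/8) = 4*d*(d - 2)/(4*d^2 + 8*d - 5)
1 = 1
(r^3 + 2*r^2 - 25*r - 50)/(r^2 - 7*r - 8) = (-r^3 - 2*r^2 + 25*r + 50)/(-r^2 + 7*r + 8)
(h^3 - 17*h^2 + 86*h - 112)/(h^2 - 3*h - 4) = (-h^3 + 17*h^2 - 86*h + 112)/(-h^2 + 3*h + 4)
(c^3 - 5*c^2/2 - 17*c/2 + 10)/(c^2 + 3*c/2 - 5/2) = c - 4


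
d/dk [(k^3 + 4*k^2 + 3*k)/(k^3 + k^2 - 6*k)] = -3/(k^2 - 4*k + 4)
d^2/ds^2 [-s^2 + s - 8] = -2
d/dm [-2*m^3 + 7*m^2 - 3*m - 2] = -6*m^2 + 14*m - 3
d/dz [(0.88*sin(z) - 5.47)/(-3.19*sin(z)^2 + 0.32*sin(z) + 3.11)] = (2.8072*sin(z)^2 - 34.8986*sin(z) + 4.4872)*cos(z)/(10.1761*sin(z)^4 - 2.0416*sin(z)^3 - 19.7394*sin(z)^2 + 1.9904*sin(z) + 9.6721)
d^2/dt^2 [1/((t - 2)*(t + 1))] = 2*((t - 2)^2 + (t - 2)*(t + 1) + (t + 1)^2)/((t - 2)^3*(t + 1)^3)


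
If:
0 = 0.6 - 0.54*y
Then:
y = 1.11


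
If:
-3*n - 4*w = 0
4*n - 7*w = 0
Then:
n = 0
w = 0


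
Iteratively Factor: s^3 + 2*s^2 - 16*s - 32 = (s - 4)*(s^2 + 6*s + 8) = (s - 4)*(s + 2)*(s + 4)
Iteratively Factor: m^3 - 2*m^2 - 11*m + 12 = (m - 1)*(m^2 - m - 12) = (m - 1)*(m + 3)*(m - 4)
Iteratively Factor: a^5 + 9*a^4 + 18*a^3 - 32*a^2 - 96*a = (a + 3)*(a^4 + 6*a^3 - 32*a) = a*(a + 3)*(a^3 + 6*a^2 - 32) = a*(a + 3)*(a + 4)*(a^2 + 2*a - 8) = a*(a - 2)*(a + 3)*(a + 4)*(a + 4)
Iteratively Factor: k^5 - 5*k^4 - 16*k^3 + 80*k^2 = (k + 4)*(k^4 - 9*k^3 + 20*k^2) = (k - 4)*(k + 4)*(k^3 - 5*k^2) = k*(k - 4)*(k + 4)*(k^2 - 5*k) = k^2*(k - 4)*(k + 4)*(k - 5)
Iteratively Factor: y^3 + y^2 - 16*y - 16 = (y - 4)*(y^2 + 5*y + 4) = (y - 4)*(y + 1)*(y + 4)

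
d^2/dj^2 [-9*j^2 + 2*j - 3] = -18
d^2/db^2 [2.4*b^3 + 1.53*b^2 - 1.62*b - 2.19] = 14.4*b + 3.06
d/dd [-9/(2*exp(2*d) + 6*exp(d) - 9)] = (36*exp(d) + 54)*exp(d)/(2*exp(2*d) + 6*exp(d) - 9)^2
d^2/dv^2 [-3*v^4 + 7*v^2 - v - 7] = 14 - 36*v^2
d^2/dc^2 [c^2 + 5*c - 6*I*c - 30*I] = 2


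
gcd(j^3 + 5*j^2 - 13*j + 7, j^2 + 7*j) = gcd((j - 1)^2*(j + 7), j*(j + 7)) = j + 7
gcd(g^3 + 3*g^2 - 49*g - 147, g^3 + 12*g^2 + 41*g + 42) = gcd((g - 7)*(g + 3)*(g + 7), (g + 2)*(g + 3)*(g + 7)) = g^2 + 10*g + 21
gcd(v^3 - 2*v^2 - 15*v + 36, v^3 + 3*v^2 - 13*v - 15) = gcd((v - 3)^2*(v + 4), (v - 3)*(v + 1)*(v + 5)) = v - 3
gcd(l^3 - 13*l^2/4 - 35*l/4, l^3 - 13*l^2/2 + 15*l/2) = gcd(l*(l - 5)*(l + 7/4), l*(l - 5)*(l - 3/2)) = l^2 - 5*l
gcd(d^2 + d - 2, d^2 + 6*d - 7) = d - 1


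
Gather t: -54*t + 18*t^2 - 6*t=18*t^2 - 60*t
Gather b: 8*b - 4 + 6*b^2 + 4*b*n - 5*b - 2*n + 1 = 6*b^2 + b*(4*n + 3) - 2*n - 3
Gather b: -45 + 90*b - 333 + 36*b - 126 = 126*b - 504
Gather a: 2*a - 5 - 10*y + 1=2*a - 10*y - 4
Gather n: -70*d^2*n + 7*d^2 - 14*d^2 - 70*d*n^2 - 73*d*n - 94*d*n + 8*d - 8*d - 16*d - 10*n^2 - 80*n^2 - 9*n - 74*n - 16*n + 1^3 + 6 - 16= -7*d^2 - 16*d + n^2*(-70*d - 90) + n*(-70*d^2 - 167*d - 99) - 9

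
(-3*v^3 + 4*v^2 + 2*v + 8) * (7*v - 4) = -21*v^4 + 40*v^3 - 2*v^2 + 48*v - 32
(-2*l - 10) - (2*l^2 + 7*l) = -2*l^2 - 9*l - 10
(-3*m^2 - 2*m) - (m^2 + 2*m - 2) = -4*m^2 - 4*m + 2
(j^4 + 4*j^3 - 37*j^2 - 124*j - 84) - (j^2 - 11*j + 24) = j^4 + 4*j^3 - 38*j^2 - 113*j - 108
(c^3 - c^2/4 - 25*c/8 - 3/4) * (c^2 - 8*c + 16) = c^5 - 33*c^4/4 + 119*c^3/8 + 81*c^2/4 - 44*c - 12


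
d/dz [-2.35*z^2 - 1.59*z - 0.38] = -4.7*z - 1.59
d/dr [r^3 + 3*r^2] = 3*r*(r + 2)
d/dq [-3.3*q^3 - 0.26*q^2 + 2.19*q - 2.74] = -9.9*q^2 - 0.52*q + 2.19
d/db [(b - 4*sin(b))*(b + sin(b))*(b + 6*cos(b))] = -(b - 4*sin(b))*(b + sin(b))*(6*sin(b) - 1) + (b - 4*sin(b))*(b + 6*cos(b))*(cos(b) + 1) - (b + sin(b))*(b + 6*cos(b))*(4*cos(b) - 1)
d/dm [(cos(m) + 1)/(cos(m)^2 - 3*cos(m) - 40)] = (cos(m)^2 + 2*cos(m) + 37)*sin(m)/(sin(m)^2 + 3*cos(m) + 39)^2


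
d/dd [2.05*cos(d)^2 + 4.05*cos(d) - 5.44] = -(4.1*cos(d) + 4.05)*sin(d)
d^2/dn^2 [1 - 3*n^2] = -6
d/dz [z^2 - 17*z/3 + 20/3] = 2*z - 17/3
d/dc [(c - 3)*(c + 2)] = 2*c - 1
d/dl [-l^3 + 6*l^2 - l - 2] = -3*l^2 + 12*l - 1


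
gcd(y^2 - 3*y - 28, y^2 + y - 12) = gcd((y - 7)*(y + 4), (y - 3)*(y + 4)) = y + 4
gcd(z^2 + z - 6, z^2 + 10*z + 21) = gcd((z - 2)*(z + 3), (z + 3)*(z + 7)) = z + 3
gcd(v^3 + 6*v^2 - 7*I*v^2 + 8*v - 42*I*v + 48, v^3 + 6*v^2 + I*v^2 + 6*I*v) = v^2 + v*(6 + I) + 6*I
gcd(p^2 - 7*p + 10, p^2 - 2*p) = p - 2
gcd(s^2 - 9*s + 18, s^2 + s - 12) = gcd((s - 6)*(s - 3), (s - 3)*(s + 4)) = s - 3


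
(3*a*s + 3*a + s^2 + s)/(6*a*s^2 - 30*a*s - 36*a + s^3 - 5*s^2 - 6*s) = (3*a + s)/(6*a*s - 36*a + s^2 - 6*s)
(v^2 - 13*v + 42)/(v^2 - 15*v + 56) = (v - 6)/(v - 8)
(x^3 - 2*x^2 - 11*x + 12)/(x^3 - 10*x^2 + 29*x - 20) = (x + 3)/(x - 5)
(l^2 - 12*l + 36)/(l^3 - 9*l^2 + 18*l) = (l - 6)/(l*(l - 3))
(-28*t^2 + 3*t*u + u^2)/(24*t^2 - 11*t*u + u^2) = (-28*t^2 + 3*t*u + u^2)/(24*t^2 - 11*t*u + u^2)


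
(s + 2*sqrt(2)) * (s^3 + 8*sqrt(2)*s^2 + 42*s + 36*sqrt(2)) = s^4 + 10*sqrt(2)*s^3 + 74*s^2 + 120*sqrt(2)*s + 144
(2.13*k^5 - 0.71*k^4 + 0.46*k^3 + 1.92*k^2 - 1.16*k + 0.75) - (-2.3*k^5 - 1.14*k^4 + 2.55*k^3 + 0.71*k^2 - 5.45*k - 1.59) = 4.43*k^5 + 0.43*k^4 - 2.09*k^3 + 1.21*k^2 + 4.29*k + 2.34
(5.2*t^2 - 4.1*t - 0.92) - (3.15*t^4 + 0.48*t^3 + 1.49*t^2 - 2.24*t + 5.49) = -3.15*t^4 - 0.48*t^3 + 3.71*t^2 - 1.86*t - 6.41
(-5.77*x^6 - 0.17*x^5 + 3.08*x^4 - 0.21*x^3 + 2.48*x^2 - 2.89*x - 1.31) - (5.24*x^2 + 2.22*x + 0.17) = -5.77*x^6 - 0.17*x^5 + 3.08*x^4 - 0.21*x^3 - 2.76*x^2 - 5.11*x - 1.48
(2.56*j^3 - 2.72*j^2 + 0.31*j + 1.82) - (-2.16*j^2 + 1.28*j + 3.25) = 2.56*j^3 - 0.56*j^2 - 0.97*j - 1.43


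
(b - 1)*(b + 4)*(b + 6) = b^3 + 9*b^2 + 14*b - 24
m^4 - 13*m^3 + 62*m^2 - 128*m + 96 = (m - 4)^2*(m - 3)*(m - 2)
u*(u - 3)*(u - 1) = u^3 - 4*u^2 + 3*u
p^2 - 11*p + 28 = (p - 7)*(p - 4)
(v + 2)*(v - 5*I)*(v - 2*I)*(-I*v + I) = -I*v^4 - 7*v^3 - I*v^3 - 7*v^2 + 12*I*v^2 + 14*v + 10*I*v - 20*I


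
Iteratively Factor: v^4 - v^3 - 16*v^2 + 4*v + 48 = (v - 4)*(v^3 + 3*v^2 - 4*v - 12) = (v - 4)*(v + 2)*(v^2 + v - 6) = (v - 4)*(v + 2)*(v + 3)*(v - 2)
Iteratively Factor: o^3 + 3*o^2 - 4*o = (o + 4)*(o^2 - o) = (o - 1)*(o + 4)*(o)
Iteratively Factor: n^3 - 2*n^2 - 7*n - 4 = (n + 1)*(n^2 - 3*n - 4) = (n - 4)*(n + 1)*(n + 1)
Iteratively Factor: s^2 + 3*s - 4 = (s + 4)*(s - 1)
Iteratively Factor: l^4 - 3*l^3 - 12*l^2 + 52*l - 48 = (l - 2)*(l^3 - l^2 - 14*l + 24) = (l - 2)*(l + 4)*(l^2 - 5*l + 6) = (l - 2)^2*(l + 4)*(l - 3)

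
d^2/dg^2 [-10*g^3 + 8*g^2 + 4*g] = 16 - 60*g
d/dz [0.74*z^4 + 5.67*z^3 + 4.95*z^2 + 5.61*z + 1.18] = 2.96*z^3 + 17.01*z^2 + 9.9*z + 5.61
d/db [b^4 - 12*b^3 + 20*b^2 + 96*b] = 4*b^3 - 36*b^2 + 40*b + 96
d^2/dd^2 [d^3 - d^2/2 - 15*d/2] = 6*d - 1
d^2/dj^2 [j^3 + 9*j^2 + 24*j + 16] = 6*j + 18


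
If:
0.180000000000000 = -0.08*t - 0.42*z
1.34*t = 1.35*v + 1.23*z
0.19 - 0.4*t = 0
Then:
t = 0.48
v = 0.94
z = -0.52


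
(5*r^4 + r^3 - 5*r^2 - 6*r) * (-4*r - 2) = -20*r^5 - 14*r^4 + 18*r^3 + 34*r^2 + 12*r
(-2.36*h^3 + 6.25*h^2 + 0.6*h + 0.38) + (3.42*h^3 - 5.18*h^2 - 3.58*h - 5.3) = 1.06*h^3 + 1.07*h^2 - 2.98*h - 4.92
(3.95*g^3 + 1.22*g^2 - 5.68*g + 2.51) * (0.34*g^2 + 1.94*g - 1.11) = 1.343*g^5 + 8.0778*g^4 - 3.9489*g^3 - 11.52*g^2 + 11.1742*g - 2.7861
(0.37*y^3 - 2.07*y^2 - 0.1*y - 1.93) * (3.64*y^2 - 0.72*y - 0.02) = 1.3468*y^5 - 7.8012*y^4 + 1.119*y^3 - 6.9118*y^2 + 1.3916*y + 0.0386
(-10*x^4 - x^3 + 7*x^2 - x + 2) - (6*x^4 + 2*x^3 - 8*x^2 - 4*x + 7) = -16*x^4 - 3*x^3 + 15*x^2 + 3*x - 5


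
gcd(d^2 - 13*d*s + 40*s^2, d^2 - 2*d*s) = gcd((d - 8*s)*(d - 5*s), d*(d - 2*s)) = 1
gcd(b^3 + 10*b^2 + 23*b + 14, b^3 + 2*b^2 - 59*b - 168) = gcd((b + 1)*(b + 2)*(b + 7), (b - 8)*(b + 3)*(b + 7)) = b + 7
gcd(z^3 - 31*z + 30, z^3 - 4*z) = 1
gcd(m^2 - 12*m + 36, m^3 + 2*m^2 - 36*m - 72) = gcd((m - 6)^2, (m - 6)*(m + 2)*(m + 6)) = m - 6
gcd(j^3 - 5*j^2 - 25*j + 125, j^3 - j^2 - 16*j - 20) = j - 5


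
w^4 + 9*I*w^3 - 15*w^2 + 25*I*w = w*(w - I)*(w + 5*I)^2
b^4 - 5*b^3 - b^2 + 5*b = b*(b - 5)*(b - 1)*(b + 1)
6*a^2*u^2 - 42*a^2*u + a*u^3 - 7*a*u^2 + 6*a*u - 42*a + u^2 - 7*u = (6*a + u)*(u - 7)*(a*u + 1)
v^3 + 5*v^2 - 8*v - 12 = (v - 2)*(v + 1)*(v + 6)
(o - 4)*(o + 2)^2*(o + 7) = o^4 + 7*o^3 - 12*o^2 - 100*o - 112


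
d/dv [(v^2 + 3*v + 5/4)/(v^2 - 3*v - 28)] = 3*(-8*v^2 - 78*v - 107)/(4*(v^4 - 6*v^3 - 47*v^2 + 168*v + 784))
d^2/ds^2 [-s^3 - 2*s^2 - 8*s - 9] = -6*s - 4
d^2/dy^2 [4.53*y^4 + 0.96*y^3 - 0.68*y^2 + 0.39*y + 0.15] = 54.36*y^2 + 5.76*y - 1.36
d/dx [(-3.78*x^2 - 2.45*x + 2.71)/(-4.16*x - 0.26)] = (15.7248*x^2 + 1.9656*x + 11.9106)/(17.3056*x^2 + 2.1632*x + 0.0676)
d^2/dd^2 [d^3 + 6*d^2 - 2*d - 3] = 6*d + 12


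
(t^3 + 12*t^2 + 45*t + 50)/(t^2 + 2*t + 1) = (t^3 + 12*t^2 + 45*t + 50)/(t^2 + 2*t + 1)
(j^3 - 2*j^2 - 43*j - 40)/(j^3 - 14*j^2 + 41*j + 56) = (j + 5)/(j - 7)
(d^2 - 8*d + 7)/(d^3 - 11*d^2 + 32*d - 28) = (d - 1)/(d^2 - 4*d + 4)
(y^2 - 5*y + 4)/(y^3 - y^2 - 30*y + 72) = (y - 1)/(y^2 + 3*y - 18)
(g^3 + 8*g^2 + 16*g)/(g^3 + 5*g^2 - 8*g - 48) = g/(g - 3)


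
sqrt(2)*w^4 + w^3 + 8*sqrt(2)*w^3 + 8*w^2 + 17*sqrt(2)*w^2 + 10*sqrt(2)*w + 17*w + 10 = (w + 1)*(w + 2)*(w + 5)*(sqrt(2)*w + 1)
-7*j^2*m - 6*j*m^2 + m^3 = m*(-7*j + m)*(j + m)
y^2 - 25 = (y - 5)*(y + 5)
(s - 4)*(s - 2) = s^2 - 6*s + 8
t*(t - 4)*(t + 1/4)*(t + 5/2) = t^4 - 5*t^3/4 - 83*t^2/8 - 5*t/2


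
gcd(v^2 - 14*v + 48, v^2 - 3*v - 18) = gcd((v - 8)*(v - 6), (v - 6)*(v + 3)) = v - 6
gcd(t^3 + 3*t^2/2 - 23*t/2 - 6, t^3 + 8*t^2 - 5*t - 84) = t^2 + t - 12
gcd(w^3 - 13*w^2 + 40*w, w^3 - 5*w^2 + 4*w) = w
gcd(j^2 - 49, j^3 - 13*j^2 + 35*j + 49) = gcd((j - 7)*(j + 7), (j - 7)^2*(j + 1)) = j - 7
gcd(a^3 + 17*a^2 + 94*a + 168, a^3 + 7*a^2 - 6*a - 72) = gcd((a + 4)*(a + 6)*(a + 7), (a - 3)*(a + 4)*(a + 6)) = a^2 + 10*a + 24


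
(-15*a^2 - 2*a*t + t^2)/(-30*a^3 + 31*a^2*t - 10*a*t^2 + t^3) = (3*a + t)/(6*a^2 - 5*a*t + t^2)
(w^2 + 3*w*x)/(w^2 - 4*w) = (w + 3*x)/(w - 4)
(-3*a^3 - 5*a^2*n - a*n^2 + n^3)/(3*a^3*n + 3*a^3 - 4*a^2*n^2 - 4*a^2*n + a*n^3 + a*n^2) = (-a^2 - 2*a*n - n^2)/(a*(a*n + a - n^2 - n))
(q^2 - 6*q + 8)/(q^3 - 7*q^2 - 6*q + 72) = (q - 2)/(q^2 - 3*q - 18)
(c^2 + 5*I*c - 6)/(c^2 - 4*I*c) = (c^2 + 5*I*c - 6)/(c*(c - 4*I))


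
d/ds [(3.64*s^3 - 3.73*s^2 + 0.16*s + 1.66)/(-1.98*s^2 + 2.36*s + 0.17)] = (-7.2072*s^4 + 17.1808*s^3 - 6.6296*s^2 + 5.3054*s - 3.8904)/(3.9204*s^4 - 9.3456*s^3 + 4.8964*s^2 + 0.8024*s + 0.0289)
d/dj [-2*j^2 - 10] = -4*j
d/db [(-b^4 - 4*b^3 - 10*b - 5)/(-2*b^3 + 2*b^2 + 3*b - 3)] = (2*b^6 - 4*b^5 - 17*b^4 - 52*b^3 + 26*b^2 + 20*b + 45)/(4*b^6 - 8*b^5 - 8*b^4 + 24*b^3 - 3*b^2 - 18*b + 9)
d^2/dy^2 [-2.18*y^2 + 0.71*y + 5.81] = -4.36000000000000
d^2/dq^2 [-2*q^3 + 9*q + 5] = -12*q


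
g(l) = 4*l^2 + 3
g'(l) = 8*l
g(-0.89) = 6.17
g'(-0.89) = -7.12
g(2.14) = 21.32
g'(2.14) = 17.12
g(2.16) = 21.66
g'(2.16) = 17.28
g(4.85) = 97.09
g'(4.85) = 38.80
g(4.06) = 68.93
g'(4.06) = 32.48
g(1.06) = 7.49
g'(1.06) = 8.48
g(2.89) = 36.41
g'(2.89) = 23.12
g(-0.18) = 3.13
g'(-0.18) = -1.44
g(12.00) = 579.00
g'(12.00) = 96.00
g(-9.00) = 327.00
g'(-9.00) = -72.00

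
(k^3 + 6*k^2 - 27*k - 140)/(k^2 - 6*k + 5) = (k^2 + 11*k + 28)/(k - 1)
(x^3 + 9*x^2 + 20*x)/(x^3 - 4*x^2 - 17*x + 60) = x*(x + 5)/(x^2 - 8*x + 15)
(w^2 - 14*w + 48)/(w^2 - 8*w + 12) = (w - 8)/(w - 2)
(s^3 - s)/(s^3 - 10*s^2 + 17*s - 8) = s*(s + 1)/(s^2 - 9*s + 8)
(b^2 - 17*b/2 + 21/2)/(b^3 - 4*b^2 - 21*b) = (b - 3/2)/(b*(b + 3))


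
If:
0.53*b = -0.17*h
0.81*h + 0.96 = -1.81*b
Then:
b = 1.34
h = -4.18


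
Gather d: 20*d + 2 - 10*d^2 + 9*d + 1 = -10*d^2 + 29*d + 3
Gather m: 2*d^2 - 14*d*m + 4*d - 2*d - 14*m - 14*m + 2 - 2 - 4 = 2*d^2 + 2*d + m*(-14*d - 28) - 4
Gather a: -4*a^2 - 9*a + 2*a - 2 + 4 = -4*a^2 - 7*a + 2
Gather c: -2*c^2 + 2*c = -2*c^2 + 2*c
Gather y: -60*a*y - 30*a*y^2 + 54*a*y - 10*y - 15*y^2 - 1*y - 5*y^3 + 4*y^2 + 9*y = -5*y^3 + y^2*(-30*a - 11) + y*(-6*a - 2)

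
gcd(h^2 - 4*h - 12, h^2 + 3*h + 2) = h + 2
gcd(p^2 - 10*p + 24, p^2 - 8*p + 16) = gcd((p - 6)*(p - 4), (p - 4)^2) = p - 4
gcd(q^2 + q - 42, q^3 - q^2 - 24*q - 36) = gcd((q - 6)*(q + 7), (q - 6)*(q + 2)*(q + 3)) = q - 6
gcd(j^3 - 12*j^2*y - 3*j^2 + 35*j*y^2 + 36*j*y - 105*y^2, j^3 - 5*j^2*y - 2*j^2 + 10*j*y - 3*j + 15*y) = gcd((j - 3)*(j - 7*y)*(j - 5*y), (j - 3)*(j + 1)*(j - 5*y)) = -j^2 + 5*j*y + 3*j - 15*y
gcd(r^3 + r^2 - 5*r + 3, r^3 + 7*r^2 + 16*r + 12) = r + 3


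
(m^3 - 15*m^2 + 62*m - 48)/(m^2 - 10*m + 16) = (m^2 - 7*m + 6)/(m - 2)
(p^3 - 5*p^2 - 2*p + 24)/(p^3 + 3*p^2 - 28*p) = (p^2 - p - 6)/(p*(p + 7))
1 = 1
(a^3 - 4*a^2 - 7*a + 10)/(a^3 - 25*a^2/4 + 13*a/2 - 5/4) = 4*(a + 2)/(4*a - 1)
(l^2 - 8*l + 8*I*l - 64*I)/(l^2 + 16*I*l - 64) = (l - 8)/(l + 8*I)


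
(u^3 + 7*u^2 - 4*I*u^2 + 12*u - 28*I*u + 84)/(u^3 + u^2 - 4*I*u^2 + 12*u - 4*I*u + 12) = (u + 7)/(u + 1)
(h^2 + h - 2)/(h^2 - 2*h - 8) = (h - 1)/(h - 4)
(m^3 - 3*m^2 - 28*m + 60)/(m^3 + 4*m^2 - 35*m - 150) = (m - 2)/(m + 5)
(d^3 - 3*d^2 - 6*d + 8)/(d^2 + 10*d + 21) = (d^3 - 3*d^2 - 6*d + 8)/(d^2 + 10*d + 21)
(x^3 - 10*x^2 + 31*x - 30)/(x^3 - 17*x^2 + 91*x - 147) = (x^2 - 7*x + 10)/(x^2 - 14*x + 49)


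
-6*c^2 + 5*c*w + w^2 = (-c + w)*(6*c + w)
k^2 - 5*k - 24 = (k - 8)*(k + 3)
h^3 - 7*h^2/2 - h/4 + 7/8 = (h - 7/2)*(h - 1/2)*(h + 1/2)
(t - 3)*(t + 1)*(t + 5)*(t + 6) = t^4 + 9*t^3 + 5*t^2 - 93*t - 90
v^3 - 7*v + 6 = (v - 2)*(v - 1)*(v + 3)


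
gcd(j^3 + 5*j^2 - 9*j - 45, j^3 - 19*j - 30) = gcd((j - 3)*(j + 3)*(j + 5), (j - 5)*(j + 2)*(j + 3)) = j + 3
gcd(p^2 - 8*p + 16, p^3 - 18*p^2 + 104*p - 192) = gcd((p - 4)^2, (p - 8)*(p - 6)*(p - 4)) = p - 4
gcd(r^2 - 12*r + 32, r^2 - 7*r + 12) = r - 4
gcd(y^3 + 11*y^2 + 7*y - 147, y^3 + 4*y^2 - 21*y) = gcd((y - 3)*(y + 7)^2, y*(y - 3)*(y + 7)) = y^2 + 4*y - 21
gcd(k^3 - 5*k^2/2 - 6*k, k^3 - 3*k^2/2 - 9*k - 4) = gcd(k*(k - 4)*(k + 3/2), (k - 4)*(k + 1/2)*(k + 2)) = k - 4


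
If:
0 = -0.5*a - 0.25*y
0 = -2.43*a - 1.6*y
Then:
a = 0.00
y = 0.00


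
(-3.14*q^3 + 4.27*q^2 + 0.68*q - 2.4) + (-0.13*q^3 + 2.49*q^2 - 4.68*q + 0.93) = -3.27*q^3 + 6.76*q^2 - 4.0*q - 1.47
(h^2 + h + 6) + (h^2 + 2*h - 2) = 2*h^2 + 3*h + 4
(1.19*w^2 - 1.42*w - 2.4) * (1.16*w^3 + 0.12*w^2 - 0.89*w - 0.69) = 1.3804*w^5 - 1.5044*w^4 - 4.0135*w^3 + 0.1547*w^2 + 3.1158*w + 1.656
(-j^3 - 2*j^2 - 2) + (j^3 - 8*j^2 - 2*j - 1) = -10*j^2 - 2*j - 3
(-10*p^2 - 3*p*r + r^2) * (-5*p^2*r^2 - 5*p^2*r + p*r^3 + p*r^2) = 50*p^4*r^2 + 50*p^4*r + 5*p^3*r^3 + 5*p^3*r^2 - 8*p^2*r^4 - 8*p^2*r^3 + p*r^5 + p*r^4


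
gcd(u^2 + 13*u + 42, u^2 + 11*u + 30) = u + 6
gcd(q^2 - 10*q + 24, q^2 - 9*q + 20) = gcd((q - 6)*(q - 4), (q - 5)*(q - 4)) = q - 4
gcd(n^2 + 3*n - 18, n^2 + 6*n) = n + 6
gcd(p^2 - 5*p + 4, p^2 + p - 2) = p - 1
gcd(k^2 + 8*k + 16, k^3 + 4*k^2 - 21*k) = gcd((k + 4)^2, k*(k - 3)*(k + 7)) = 1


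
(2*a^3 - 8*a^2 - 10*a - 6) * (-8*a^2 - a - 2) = -16*a^5 + 62*a^4 + 84*a^3 + 74*a^2 + 26*a + 12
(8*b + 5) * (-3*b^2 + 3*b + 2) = -24*b^3 + 9*b^2 + 31*b + 10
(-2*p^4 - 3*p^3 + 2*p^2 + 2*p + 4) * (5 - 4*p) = 8*p^5 + 2*p^4 - 23*p^3 + 2*p^2 - 6*p + 20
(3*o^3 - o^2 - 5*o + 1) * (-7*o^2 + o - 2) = -21*o^5 + 10*o^4 + 28*o^3 - 10*o^2 + 11*o - 2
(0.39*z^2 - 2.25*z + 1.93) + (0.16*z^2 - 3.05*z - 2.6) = 0.55*z^2 - 5.3*z - 0.67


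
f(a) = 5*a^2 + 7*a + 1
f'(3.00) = 37.00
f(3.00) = 67.00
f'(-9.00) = -83.00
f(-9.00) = 343.00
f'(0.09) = 7.90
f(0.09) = 1.67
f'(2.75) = 34.50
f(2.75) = 58.06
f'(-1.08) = -3.80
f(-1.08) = -0.73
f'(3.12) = 38.20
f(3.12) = 71.51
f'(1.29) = 19.90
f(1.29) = 18.35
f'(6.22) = 69.20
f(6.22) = 237.98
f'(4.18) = 48.80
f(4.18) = 117.62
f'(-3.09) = -23.90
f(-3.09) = 27.11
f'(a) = 10*a + 7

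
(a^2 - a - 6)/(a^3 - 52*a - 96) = (a - 3)/(a^2 - 2*a - 48)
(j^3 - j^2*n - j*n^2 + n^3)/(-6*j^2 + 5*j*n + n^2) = (-j^2 + n^2)/(6*j + n)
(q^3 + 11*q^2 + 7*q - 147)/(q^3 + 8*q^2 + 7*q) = (q^2 + 4*q - 21)/(q*(q + 1))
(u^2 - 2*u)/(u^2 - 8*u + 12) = u/(u - 6)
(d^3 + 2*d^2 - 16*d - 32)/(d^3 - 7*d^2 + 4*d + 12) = (d^3 + 2*d^2 - 16*d - 32)/(d^3 - 7*d^2 + 4*d + 12)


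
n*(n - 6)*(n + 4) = n^3 - 2*n^2 - 24*n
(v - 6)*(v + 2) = v^2 - 4*v - 12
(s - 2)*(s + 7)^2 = s^3 + 12*s^2 + 21*s - 98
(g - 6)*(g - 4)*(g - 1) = g^3 - 11*g^2 + 34*g - 24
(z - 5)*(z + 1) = z^2 - 4*z - 5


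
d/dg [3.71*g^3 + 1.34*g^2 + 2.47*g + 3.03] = 11.13*g^2 + 2.68*g + 2.47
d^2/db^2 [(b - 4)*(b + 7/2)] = 2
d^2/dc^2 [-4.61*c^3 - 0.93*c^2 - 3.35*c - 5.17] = -27.66*c - 1.86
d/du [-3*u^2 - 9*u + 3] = -6*u - 9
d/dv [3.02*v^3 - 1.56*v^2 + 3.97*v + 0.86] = 9.06*v^2 - 3.12*v + 3.97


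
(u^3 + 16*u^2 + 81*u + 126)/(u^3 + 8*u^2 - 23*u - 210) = (u + 3)/(u - 5)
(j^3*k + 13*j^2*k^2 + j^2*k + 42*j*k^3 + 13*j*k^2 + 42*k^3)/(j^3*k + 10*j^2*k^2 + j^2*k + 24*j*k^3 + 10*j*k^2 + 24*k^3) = (j + 7*k)/(j + 4*k)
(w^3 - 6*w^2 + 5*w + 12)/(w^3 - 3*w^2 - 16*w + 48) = (w + 1)/(w + 4)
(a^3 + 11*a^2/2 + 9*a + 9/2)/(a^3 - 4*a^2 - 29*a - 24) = (a + 3/2)/(a - 8)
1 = 1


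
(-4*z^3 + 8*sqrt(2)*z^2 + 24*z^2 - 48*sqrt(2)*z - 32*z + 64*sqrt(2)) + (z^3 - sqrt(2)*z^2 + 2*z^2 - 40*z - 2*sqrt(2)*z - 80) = -3*z^3 + 7*sqrt(2)*z^2 + 26*z^2 - 72*z - 50*sqrt(2)*z - 80 + 64*sqrt(2)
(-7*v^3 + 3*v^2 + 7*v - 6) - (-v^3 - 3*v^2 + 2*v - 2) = -6*v^3 + 6*v^2 + 5*v - 4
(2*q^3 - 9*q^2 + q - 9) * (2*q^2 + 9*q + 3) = 4*q^5 - 73*q^3 - 36*q^2 - 78*q - 27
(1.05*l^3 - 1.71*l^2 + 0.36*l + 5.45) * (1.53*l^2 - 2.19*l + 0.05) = 1.6065*l^5 - 4.9158*l^4 + 4.3482*l^3 + 7.4646*l^2 - 11.9175*l + 0.2725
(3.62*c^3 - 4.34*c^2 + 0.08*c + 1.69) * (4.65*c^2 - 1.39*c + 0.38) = 16.833*c^5 - 25.2128*c^4 + 7.7802*c^3 + 6.0981*c^2 - 2.3187*c + 0.6422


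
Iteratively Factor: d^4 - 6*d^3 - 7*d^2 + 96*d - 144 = (d - 3)*(d^3 - 3*d^2 - 16*d + 48) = (d - 3)^2*(d^2 - 16) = (d - 4)*(d - 3)^2*(d + 4)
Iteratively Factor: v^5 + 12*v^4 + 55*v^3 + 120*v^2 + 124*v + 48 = (v + 3)*(v^4 + 9*v^3 + 28*v^2 + 36*v + 16) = (v + 2)*(v + 3)*(v^3 + 7*v^2 + 14*v + 8) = (v + 2)*(v + 3)*(v + 4)*(v^2 + 3*v + 2) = (v + 2)^2*(v + 3)*(v + 4)*(v + 1)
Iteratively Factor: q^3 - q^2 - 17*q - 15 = (q + 3)*(q^2 - 4*q - 5) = (q - 5)*(q + 3)*(q + 1)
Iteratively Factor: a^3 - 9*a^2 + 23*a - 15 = (a - 5)*(a^2 - 4*a + 3) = (a - 5)*(a - 1)*(a - 3)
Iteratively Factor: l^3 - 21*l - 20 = (l + 1)*(l^2 - l - 20) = (l + 1)*(l + 4)*(l - 5)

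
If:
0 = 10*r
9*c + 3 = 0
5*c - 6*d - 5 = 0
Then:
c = -1/3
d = -10/9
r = 0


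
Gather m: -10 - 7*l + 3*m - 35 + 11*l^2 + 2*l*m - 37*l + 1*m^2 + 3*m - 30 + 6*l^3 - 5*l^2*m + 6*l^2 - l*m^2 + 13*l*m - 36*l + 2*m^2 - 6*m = 6*l^3 + 17*l^2 - 80*l + m^2*(3 - l) + m*(-5*l^2 + 15*l) - 75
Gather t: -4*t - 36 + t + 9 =-3*t - 27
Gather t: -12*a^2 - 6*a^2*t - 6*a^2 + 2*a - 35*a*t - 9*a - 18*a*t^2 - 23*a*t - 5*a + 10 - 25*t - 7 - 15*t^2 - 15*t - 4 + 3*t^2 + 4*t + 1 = -18*a^2 - 12*a + t^2*(-18*a - 12) + t*(-6*a^2 - 58*a - 36)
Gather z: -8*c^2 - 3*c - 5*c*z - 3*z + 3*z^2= -8*c^2 - 3*c + 3*z^2 + z*(-5*c - 3)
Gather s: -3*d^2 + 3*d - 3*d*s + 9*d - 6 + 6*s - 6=-3*d^2 + 12*d + s*(6 - 3*d) - 12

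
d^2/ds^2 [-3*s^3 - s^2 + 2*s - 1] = -18*s - 2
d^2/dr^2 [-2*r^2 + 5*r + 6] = -4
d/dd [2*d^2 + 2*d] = 4*d + 2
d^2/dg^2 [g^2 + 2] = 2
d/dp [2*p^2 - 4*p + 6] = 4*p - 4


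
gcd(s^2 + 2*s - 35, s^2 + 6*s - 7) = s + 7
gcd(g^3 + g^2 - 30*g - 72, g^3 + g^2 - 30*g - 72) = g^3 + g^2 - 30*g - 72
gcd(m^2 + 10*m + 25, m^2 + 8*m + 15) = m + 5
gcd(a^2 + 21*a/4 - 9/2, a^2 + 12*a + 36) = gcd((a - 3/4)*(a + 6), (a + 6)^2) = a + 6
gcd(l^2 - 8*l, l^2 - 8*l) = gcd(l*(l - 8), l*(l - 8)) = l^2 - 8*l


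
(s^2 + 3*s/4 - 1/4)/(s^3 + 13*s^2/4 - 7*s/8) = 2*(s + 1)/(s*(2*s + 7))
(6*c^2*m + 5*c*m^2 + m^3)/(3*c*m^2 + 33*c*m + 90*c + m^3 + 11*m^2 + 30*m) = m*(2*c + m)/(m^2 + 11*m + 30)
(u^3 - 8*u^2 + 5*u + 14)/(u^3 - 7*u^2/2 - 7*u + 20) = 2*(u^2 - 6*u - 7)/(2*u^2 - 3*u - 20)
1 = 1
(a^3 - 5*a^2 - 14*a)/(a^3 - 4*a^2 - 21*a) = (a + 2)/(a + 3)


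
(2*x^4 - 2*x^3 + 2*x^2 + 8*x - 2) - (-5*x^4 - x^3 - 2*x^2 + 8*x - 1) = 7*x^4 - x^3 + 4*x^2 - 1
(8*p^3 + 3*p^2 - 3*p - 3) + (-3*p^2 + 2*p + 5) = 8*p^3 - p + 2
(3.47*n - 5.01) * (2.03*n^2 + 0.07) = 7.0441*n^3 - 10.1703*n^2 + 0.2429*n - 0.3507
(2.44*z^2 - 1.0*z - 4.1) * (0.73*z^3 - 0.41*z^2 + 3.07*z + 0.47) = 1.7812*z^5 - 1.7304*z^4 + 4.9078*z^3 - 0.2422*z^2 - 13.057*z - 1.927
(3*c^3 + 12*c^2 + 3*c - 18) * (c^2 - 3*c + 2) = 3*c^5 + 3*c^4 - 27*c^3 - 3*c^2 + 60*c - 36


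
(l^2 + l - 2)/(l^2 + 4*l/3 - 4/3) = 3*(l - 1)/(3*l - 2)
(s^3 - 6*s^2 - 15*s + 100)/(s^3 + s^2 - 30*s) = (s^2 - s - 20)/(s*(s + 6))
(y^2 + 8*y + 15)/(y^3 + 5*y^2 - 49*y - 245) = (y + 3)/(y^2 - 49)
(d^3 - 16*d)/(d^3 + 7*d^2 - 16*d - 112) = d/(d + 7)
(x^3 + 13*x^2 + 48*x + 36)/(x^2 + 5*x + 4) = (x^2 + 12*x + 36)/(x + 4)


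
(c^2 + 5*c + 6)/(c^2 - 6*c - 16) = (c + 3)/(c - 8)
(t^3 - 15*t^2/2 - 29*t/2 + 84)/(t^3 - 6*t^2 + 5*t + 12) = (t^2 - 9*t/2 - 28)/(t^2 - 3*t - 4)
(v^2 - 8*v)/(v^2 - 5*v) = (v - 8)/(v - 5)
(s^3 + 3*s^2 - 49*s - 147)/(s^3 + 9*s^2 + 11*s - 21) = (s - 7)/(s - 1)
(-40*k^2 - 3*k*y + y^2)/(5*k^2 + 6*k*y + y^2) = (-8*k + y)/(k + y)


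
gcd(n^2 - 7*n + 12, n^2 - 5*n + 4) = n - 4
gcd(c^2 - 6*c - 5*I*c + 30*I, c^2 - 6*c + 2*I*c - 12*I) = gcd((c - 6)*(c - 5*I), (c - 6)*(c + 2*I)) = c - 6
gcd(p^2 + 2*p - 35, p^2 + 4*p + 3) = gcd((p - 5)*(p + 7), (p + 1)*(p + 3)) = 1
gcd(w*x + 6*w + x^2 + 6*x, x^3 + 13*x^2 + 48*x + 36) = x + 6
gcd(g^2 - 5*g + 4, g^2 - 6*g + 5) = g - 1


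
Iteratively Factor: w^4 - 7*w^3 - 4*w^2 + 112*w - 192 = (w - 4)*(w^3 - 3*w^2 - 16*w + 48) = (w - 4)^2*(w^2 + w - 12) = (w - 4)^2*(w - 3)*(w + 4)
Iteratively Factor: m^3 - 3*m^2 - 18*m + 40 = (m + 4)*(m^2 - 7*m + 10) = (m - 2)*(m + 4)*(m - 5)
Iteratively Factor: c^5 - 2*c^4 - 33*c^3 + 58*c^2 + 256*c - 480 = (c - 5)*(c^4 + 3*c^3 - 18*c^2 - 32*c + 96) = (c - 5)*(c - 2)*(c^3 + 5*c^2 - 8*c - 48) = (c - 5)*(c - 2)*(c + 4)*(c^2 + c - 12) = (c - 5)*(c - 2)*(c + 4)^2*(c - 3)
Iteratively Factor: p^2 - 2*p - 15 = (p + 3)*(p - 5)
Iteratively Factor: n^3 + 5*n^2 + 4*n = (n + 4)*(n^2 + n) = n*(n + 4)*(n + 1)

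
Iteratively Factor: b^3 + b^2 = (b)*(b^2 + b) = b^2*(b + 1)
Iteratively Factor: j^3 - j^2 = (j)*(j^2 - j) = j^2*(j - 1)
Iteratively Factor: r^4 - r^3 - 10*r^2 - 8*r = (r + 1)*(r^3 - 2*r^2 - 8*r) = (r + 1)*(r + 2)*(r^2 - 4*r) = r*(r + 1)*(r + 2)*(r - 4)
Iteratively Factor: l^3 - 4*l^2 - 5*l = (l)*(l^2 - 4*l - 5) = l*(l + 1)*(l - 5)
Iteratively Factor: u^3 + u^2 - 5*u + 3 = (u - 1)*(u^2 + 2*u - 3) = (u - 1)^2*(u + 3)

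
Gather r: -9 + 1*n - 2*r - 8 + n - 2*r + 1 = 2*n - 4*r - 16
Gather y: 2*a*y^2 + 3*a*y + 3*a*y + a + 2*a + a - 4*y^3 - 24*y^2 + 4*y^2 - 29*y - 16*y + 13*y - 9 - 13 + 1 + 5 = 4*a - 4*y^3 + y^2*(2*a - 20) + y*(6*a - 32) - 16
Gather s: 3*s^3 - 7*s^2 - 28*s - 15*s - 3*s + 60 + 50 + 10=3*s^3 - 7*s^2 - 46*s + 120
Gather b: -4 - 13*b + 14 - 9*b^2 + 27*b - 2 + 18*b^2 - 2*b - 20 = 9*b^2 + 12*b - 12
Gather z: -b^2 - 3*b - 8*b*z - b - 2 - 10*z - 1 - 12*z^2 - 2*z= -b^2 - 4*b - 12*z^2 + z*(-8*b - 12) - 3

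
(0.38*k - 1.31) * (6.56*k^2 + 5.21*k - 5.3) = 2.4928*k^3 - 6.6138*k^2 - 8.8391*k + 6.943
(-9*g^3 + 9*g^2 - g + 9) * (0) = 0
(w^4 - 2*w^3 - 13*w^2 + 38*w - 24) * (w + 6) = w^5 + 4*w^4 - 25*w^3 - 40*w^2 + 204*w - 144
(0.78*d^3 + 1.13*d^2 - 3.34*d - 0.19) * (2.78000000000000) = 2.1684*d^3 + 3.1414*d^2 - 9.2852*d - 0.5282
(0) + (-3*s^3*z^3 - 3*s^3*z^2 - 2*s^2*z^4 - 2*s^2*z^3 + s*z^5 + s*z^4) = -3*s^3*z^3 - 3*s^3*z^2 - 2*s^2*z^4 - 2*s^2*z^3 + s*z^5 + s*z^4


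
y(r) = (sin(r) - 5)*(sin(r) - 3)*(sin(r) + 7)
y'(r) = (sin(r) - 5)*(sin(r) - 3)*cos(r) + (sin(r) - 5)*(sin(r) + 7)*cos(r) + (sin(r) - 3)*(sin(r) + 7)*cos(r) = (3*sin(r)^2 - 2*sin(r) - 41)*cos(r)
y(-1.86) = 142.50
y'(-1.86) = 10.36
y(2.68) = 86.63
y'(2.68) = 36.97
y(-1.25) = 142.15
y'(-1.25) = -11.48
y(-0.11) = 109.49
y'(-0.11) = -40.50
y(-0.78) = 132.99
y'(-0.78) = -27.09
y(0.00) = 105.00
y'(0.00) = -41.00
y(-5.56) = 77.72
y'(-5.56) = -30.75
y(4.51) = 143.26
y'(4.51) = 7.27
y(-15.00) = 130.96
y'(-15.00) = 29.20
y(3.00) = 99.20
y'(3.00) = 40.81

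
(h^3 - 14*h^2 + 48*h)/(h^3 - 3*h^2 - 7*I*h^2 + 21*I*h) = (h^2 - 14*h + 48)/(h^2 - 3*h - 7*I*h + 21*I)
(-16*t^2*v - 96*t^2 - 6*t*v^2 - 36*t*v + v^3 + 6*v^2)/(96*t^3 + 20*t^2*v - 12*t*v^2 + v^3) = (-v - 6)/(6*t - v)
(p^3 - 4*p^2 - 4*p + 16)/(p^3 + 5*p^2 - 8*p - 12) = (p^2 - 2*p - 8)/(p^2 + 7*p + 6)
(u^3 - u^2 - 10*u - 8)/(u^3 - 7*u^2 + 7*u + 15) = (u^2 - 2*u - 8)/(u^2 - 8*u + 15)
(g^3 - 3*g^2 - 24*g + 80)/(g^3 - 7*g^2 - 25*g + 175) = (g^2 - 8*g + 16)/(g^2 - 12*g + 35)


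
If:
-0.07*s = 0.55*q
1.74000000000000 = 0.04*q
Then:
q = 43.50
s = -341.79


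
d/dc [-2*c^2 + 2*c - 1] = 2 - 4*c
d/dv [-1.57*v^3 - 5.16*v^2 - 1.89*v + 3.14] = -4.71*v^2 - 10.32*v - 1.89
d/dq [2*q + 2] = 2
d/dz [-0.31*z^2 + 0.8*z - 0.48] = 0.8 - 0.62*z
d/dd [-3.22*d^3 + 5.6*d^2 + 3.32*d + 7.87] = -9.66*d^2 + 11.2*d + 3.32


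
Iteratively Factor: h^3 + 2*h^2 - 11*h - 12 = (h - 3)*(h^2 + 5*h + 4) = (h - 3)*(h + 4)*(h + 1)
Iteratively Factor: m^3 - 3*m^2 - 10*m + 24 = (m - 2)*(m^2 - m - 12) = (m - 4)*(m - 2)*(m + 3)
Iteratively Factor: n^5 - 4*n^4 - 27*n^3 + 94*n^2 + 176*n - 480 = (n + 3)*(n^4 - 7*n^3 - 6*n^2 + 112*n - 160) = (n - 5)*(n + 3)*(n^3 - 2*n^2 - 16*n + 32) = (n - 5)*(n - 2)*(n + 3)*(n^2 - 16) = (n - 5)*(n - 4)*(n - 2)*(n + 3)*(n + 4)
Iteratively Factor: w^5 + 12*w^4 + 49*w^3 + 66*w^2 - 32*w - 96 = (w + 2)*(w^4 + 10*w^3 + 29*w^2 + 8*w - 48) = (w + 2)*(w + 4)*(w^3 + 6*w^2 + 5*w - 12) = (w + 2)*(w + 4)^2*(w^2 + 2*w - 3) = (w - 1)*(w + 2)*(w + 4)^2*(w + 3)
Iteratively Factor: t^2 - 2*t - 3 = (t + 1)*(t - 3)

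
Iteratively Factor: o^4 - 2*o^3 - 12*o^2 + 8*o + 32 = (o - 4)*(o^3 + 2*o^2 - 4*o - 8) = (o - 4)*(o - 2)*(o^2 + 4*o + 4) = (o - 4)*(o - 2)*(o + 2)*(o + 2)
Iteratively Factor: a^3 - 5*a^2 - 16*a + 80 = (a - 5)*(a^2 - 16) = (a - 5)*(a + 4)*(a - 4)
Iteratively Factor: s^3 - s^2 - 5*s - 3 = (s + 1)*(s^2 - 2*s - 3) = (s - 3)*(s + 1)*(s + 1)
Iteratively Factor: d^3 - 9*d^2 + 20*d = (d)*(d^2 - 9*d + 20) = d*(d - 4)*(d - 5)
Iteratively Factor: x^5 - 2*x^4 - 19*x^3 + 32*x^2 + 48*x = (x - 3)*(x^4 + x^3 - 16*x^2 - 16*x) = (x - 3)*(x + 1)*(x^3 - 16*x) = (x - 3)*(x + 1)*(x + 4)*(x^2 - 4*x) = x*(x - 3)*(x + 1)*(x + 4)*(x - 4)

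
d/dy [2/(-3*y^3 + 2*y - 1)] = 2*(9*y^2 - 2)/(3*y^3 - 2*y + 1)^2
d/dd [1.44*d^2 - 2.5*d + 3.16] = 2.88*d - 2.5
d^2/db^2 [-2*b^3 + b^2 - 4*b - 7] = 2 - 12*b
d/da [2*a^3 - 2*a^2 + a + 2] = 6*a^2 - 4*a + 1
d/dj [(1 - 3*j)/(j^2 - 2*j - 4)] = (3*j^2 - 2*j + 14)/(j^4 - 4*j^3 - 4*j^2 + 16*j + 16)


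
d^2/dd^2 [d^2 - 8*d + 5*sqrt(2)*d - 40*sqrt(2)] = 2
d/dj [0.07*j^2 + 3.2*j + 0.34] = 0.14*j + 3.2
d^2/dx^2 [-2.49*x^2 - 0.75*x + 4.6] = -4.98000000000000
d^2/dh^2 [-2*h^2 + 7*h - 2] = -4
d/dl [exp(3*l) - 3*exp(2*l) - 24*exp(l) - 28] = 3*(exp(2*l) - 2*exp(l) - 8)*exp(l)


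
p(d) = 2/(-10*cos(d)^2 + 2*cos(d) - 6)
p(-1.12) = -0.28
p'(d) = 2*(-20*sin(d)*cos(d) + 2*sin(d))/(-10*cos(d)^2 + 2*cos(d) - 6)^2 = (1 - 10*cos(d))*sin(d)/(5*sin(d)^2 + cos(d) - 8)^2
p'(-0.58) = 0.13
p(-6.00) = -0.15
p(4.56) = -0.31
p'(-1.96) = -0.26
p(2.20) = -0.19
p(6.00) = -0.15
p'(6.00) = 0.05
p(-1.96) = -0.24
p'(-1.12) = 0.24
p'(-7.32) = 0.25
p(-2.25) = -0.18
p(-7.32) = -0.26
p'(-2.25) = -0.18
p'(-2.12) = -0.22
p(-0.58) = -0.18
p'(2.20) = 0.20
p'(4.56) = -0.23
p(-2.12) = -0.20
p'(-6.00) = -0.05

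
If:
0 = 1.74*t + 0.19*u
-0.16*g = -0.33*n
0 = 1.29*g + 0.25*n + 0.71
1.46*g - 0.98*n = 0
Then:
No Solution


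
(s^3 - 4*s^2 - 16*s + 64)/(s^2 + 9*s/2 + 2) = 2*(s^2 - 8*s + 16)/(2*s + 1)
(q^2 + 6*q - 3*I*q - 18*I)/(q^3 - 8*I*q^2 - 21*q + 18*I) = (q + 6)/(q^2 - 5*I*q - 6)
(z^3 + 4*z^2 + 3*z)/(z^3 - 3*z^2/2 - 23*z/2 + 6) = 2*z*(z + 1)/(2*z^2 - 9*z + 4)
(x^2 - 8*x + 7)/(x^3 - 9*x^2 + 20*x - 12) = (x - 7)/(x^2 - 8*x + 12)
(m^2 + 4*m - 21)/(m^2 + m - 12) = (m + 7)/(m + 4)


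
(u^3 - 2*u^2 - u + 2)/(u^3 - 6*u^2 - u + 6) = (u - 2)/(u - 6)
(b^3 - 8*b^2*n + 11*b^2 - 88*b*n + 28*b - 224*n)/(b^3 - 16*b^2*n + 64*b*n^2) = (b^2 + 11*b + 28)/(b*(b - 8*n))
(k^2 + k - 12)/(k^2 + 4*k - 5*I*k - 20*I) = (k - 3)/(k - 5*I)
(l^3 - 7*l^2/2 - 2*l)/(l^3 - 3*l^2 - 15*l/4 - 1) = 2*l/(2*l + 1)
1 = 1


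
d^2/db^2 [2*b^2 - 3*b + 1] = 4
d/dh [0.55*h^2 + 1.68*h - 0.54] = 1.1*h + 1.68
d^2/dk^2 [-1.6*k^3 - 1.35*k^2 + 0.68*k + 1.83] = -9.6*k - 2.7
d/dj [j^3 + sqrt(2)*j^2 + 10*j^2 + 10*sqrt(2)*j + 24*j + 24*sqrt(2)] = 3*j^2 + 2*sqrt(2)*j + 20*j + 10*sqrt(2) + 24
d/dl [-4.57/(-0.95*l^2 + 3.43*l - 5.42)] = (15.6751 - 8.683*l)/(0.95*l^2 - 3.43*l + 5.42)^2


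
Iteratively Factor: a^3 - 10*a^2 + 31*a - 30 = (a - 5)*(a^2 - 5*a + 6) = (a - 5)*(a - 3)*(a - 2)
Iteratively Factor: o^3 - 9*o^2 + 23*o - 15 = (o - 3)*(o^2 - 6*o + 5) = (o - 5)*(o - 3)*(o - 1)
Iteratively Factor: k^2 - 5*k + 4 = (k - 1)*(k - 4)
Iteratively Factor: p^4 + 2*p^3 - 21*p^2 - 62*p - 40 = (p + 1)*(p^3 + p^2 - 22*p - 40) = (p + 1)*(p + 2)*(p^2 - p - 20) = (p - 5)*(p + 1)*(p + 2)*(p + 4)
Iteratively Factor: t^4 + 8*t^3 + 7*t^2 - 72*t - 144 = (t + 3)*(t^3 + 5*t^2 - 8*t - 48) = (t + 3)*(t + 4)*(t^2 + t - 12) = (t + 3)*(t + 4)^2*(t - 3)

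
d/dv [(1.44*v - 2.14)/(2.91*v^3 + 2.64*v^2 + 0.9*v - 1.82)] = (-8.3808*v^3 + 14.8806*v^2 + 11.2992*v - 0.6948)/(8.4681*v^6 + 15.3648*v^5 + 12.2076*v^4 - 5.8404*v^3 - 8.7996*v^2 - 3.276*v + 3.3124)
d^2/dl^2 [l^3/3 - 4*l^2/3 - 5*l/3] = 2*l - 8/3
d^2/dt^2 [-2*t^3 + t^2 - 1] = 2 - 12*t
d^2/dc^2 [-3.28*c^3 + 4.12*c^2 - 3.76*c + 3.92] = 8.24 - 19.68*c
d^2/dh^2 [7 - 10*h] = 0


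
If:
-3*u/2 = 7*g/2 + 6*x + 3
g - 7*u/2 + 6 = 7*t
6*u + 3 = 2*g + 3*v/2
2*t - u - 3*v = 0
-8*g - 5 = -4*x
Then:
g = -246/391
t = 795/782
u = -195/391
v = 330/391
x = -13/1564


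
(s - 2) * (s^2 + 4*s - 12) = s^3 + 2*s^2 - 20*s + 24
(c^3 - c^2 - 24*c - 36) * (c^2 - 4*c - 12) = c^5 - 5*c^4 - 32*c^3 + 72*c^2 + 432*c + 432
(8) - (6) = 2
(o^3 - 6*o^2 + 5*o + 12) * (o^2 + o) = o^5 - 5*o^4 - o^3 + 17*o^2 + 12*o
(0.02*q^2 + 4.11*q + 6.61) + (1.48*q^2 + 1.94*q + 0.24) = 1.5*q^2 + 6.05*q + 6.85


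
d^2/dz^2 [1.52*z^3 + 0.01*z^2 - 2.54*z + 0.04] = 9.12*z + 0.02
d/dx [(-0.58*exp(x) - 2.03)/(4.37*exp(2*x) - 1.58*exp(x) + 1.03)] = (2.5346*exp(2*x) + 17.7422*exp(x) - 3.8048)*exp(x)/(19.0969*exp(4*x) - 13.8092*exp(3*x) + 11.4986*exp(2*x) - 3.2548*exp(x) + 1.0609)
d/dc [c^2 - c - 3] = 2*c - 1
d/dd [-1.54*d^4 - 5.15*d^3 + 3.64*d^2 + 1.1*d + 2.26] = -6.16*d^3 - 15.45*d^2 + 7.28*d + 1.1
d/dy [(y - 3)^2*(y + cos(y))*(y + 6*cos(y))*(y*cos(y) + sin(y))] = (y - 3)*((3 - y)*(y + cos(y))*(y + 6*cos(y))*(y*sin(y) - 2*cos(y)) + (3 - y)*(y + cos(y))*(y*cos(y) + sin(y))*(6*sin(y) - 1) + (3 - y)*(y + 6*cos(y))*(y*cos(y) + sin(y))*(sin(y) - 1) + 2*(y + cos(y))*(y + 6*cos(y))*(y*cos(y) + sin(y)))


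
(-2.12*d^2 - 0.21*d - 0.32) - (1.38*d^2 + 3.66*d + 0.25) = -3.5*d^2 - 3.87*d - 0.57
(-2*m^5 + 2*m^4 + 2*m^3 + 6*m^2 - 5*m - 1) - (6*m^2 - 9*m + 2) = -2*m^5 + 2*m^4 + 2*m^3 + 4*m - 3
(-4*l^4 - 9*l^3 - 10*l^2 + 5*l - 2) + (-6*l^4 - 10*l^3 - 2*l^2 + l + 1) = -10*l^4 - 19*l^3 - 12*l^2 + 6*l - 1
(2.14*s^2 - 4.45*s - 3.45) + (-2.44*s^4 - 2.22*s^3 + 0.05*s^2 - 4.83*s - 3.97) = -2.44*s^4 - 2.22*s^3 + 2.19*s^2 - 9.28*s - 7.42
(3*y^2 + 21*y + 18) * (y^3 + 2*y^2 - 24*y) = 3*y^5 + 27*y^4 - 12*y^3 - 468*y^2 - 432*y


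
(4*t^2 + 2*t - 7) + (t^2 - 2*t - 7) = 5*t^2 - 14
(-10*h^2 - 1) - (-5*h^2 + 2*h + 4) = -5*h^2 - 2*h - 5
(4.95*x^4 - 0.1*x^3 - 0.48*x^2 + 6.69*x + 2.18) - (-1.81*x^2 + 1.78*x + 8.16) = 4.95*x^4 - 0.1*x^3 + 1.33*x^2 + 4.91*x - 5.98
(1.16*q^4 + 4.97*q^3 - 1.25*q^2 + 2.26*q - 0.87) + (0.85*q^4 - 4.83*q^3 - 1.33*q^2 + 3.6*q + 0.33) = 2.01*q^4 + 0.14*q^3 - 2.58*q^2 + 5.86*q - 0.54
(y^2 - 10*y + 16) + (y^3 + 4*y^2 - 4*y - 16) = y^3 + 5*y^2 - 14*y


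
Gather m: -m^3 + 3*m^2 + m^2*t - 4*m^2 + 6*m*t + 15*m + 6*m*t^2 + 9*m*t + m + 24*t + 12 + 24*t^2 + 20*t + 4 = -m^3 + m^2*(t - 1) + m*(6*t^2 + 15*t + 16) + 24*t^2 + 44*t + 16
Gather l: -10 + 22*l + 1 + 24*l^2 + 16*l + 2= 24*l^2 + 38*l - 7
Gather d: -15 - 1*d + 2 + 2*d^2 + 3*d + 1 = 2*d^2 + 2*d - 12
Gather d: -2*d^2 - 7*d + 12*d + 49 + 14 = -2*d^2 + 5*d + 63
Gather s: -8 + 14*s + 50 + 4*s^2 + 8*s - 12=4*s^2 + 22*s + 30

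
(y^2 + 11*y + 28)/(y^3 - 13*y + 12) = (y + 7)/(y^2 - 4*y + 3)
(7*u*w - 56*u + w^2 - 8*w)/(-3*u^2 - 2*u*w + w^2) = (-7*u*w + 56*u - w^2 + 8*w)/(3*u^2 + 2*u*w - w^2)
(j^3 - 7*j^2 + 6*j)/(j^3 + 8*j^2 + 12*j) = (j^2 - 7*j + 6)/(j^2 + 8*j + 12)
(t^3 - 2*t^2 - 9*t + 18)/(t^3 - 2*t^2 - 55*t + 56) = (t^3 - 2*t^2 - 9*t + 18)/(t^3 - 2*t^2 - 55*t + 56)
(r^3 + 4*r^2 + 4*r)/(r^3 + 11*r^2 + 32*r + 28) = r/(r + 7)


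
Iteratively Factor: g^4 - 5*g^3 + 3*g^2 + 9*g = (g - 3)*(g^3 - 2*g^2 - 3*g) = (g - 3)*(g + 1)*(g^2 - 3*g) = g*(g - 3)*(g + 1)*(g - 3)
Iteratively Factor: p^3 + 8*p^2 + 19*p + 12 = (p + 1)*(p^2 + 7*p + 12) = (p + 1)*(p + 4)*(p + 3)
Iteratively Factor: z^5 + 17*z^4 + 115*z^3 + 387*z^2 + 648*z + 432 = (z + 3)*(z^4 + 14*z^3 + 73*z^2 + 168*z + 144) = (z + 3)^2*(z^3 + 11*z^2 + 40*z + 48) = (z + 3)^2*(z + 4)*(z^2 + 7*z + 12) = (z + 3)^3*(z + 4)*(z + 4)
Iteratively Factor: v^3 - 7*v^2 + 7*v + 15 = (v + 1)*(v^2 - 8*v + 15) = (v - 3)*(v + 1)*(v - 5)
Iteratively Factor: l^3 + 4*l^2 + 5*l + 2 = (l + 1)*(l^2 + 3*l + 2) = (l + 1)^2*(l + 2)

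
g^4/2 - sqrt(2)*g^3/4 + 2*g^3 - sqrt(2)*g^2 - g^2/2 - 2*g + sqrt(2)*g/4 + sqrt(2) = (g/2 + 1/2)*(g - 1)*(g + 4)*(g - sqrt(2)/2)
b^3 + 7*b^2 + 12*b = b*(b + 3)*(b + 4)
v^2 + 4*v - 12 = (v - 2)*(v + 6)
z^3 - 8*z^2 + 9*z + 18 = (z - 6)*(z - 3)*(z + 1)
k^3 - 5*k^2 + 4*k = k*(k - 4)*(k - 1)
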